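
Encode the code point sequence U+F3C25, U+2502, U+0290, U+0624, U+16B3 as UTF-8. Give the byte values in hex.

U+F3C25: 4-byte form → F3 B3 B0 A5.
U+2502: 3-byte form → E2 94 82.
U+0290: 2-byte form → CA 90.
U+0624: 2-byte form → D8 A4.
U+16B3: 3-byte form → E1 9A B3.
Concatenated (14 bytes): F3 B3 B0 A5 E2 94 82 CA 90 D8 A4 E1 9A B3.

F3 B3 B0 A5 E2 94 82 CA 90 D8 A4 E1 9A B3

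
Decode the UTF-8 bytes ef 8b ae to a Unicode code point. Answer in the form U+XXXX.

Leading byte 0xEF = 11101111 matches 1110xxxx → 3-byte sequence.
Byte 1: 0xEF = 11101111, payload 1111 (4 bits).
Byte 2: 0x8B = 10001011 (10xxxxxx ✓), payload 001011.
Byte 3: 0xAE = 10101110 (10xxxxxx ✓), payload 101110.
Concatenate: 1111001011101110 = 0xF2EE (16 bits → U+F2EE).

U+F2EE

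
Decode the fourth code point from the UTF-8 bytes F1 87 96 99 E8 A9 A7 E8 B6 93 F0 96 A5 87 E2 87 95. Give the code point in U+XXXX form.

U+16947

Offset 0: leading byte 0xF1 = 11110001 → 4-byte char #1 = F1 87 96 99.
Offset 4: leading byte 0xE8 = 11101000 → 3-byte char #2 = E8 A9 A7.
Offset 7: leading byte 0xE8 = 11101000 → 3-byte char #3 = E8 B6 93.
Offset 10: leading byte 0xF0 = 11110000 → 4-byte char #4 = F0 96 A5 87.
Leading byte 0xF0 = 11110000 matches 11110xxx → 4-byte sequence.
Byte 1: 0xF0 = 11110000, payload 000 (3 bits).
Byte 2: 0x96 = 10010110 (10xxxxxx ✓), payload 010110.
Byte 3: 0xA5 = 10100101 (10xxxxxx ✓), payload 100101.
Byte 4: 0x87 = 10000111 (10xxxxxx ✓), payload 000111.
Concatenate: 000010110100101000111 = 0x16947 (21 bits → U+16947).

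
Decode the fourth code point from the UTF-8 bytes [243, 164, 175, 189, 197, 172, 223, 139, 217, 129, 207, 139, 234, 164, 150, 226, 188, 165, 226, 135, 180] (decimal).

U+0641

Offset 0: leading byte 0xF3 = 11110011 → 4-byte char #1 = F3 A4 AF BD.
Offset 4: leading byte 0xC5 = 11000101 → 2-byte char #2 = C5 AC.
Offset 6: leading byte 0xDF = 11011111 → 2-byte char #3 = DF 8B.
Offset 8: leading byte 0xD9 = 11011001 → 2-byte char #4 = D9 81.
Leading byte 0xD9 = 11011001 matches 110xxxxx → 2-byte sequence.
Byte 1: 0xD9 = 11011001, payload 11001 (5 bits).
Byte 2: 0x81 = 10000001 (10xxxxxx ✓), payload 000001.
Concatenate: 11001000001 = 0x641 (11 bits → U+0641).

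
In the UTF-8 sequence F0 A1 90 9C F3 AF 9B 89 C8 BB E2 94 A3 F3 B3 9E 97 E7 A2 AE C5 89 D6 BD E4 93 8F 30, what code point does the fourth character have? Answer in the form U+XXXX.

Offset 0: leading byte 0xF0 = 11110000 → 4-byte char #1 = F0 A1 90 9C.
Offset 4: leading byte 0xF3 = 11110011 → 4-byte char #2 = F3 AF 9B 89.
Offset 8: leading byte 0xC8 = 11001000 → 2-byte char #3 = C8 BB.
Offset 10: leading byte 0xE2 = 11100010 → 3-byte char #4 = E2 94 A3.
Leading byte 0xE2 = 11100010 matches 1110xxxx → 3-byte sequence.
Byte 1: 0xE2 = 11100010, payload 0010 (4 bits).
Byte 2: 0x94 = 10010100 (10xxxxxx ✓), payload 010100.
Byte 3: 0xA3 = 10100011 (10xxxxxx ✓), payload 100011.
Concatenate: 0010010100100011 = 0x2523 (16 bits → U+2523).

U+2523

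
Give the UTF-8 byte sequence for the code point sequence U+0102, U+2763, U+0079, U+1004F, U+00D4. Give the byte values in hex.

C4 82 E2 9D A3 79 F0 90 81 8F C3 94

U+0102: 2-byte form → C4 82.
U+2763: 3-byte form → E2 9D A3.
U+0079: 1-byte form → 79.
U+1004F: 4-byte form → F0 90 81 8F.
U+00D4: 2-byte form → C3 94.
Concatenated (12 bytes): C4 82 E2 9D A3 79 F0 90 81 8F C3 94.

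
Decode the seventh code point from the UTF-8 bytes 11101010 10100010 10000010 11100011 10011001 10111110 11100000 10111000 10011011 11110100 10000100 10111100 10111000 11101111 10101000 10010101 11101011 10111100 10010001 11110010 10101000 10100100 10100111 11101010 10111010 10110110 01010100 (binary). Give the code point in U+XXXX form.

Offset 0: leading byte 0xEA = 11101010 → 3-byte char #1 = EA A2 82.
Offset 3: leading byte 0xE3 = 11100011 → 3-byte char #2 = E3 99 BE.
Offset 6: leading byte 0xE0 = 11100000 → 3-byte char #3 = E0 B8 9B.
Offset 9: leading byte 0xF4 = 11110100 → 4-byte char #4 = F4 84 BC B8.
Offset 13: leading byte 0xEF = 11101111 → 3-byte char #5 = EF A8 95.
Offset 16: leading byte 0xEB = 11101011 → 3-byte char #6 = EB BC 91.
Offset 19: leading byte 0xF2 = 11110010 → 4-byte char #7 = F2 A8 A4 A7.
Leading byte 0xF2 = 11110010 matches 11110xxx → 4-byte sequence.
Byte 1: 0xF2 = 11110010, payload 010 (3 bits).
Byte 2: 0xA8 = 10101000 (10xxxxxx ✓), payload 101000.
Byte 3: 0xA4 = 10100100 (10xxxxxx ✓), payload 100100.
Byte 4: 0xA7 = 10100111 (10xxxxxx ✓), payload 100111.
Concatenate: 010101000100100100111 = 0xA8927 (21 bits → U+A8927).

U+A8927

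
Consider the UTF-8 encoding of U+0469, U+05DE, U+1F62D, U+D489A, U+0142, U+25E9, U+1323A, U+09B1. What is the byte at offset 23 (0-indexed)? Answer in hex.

0xB1

U+0469 → 2-byte form D1 A9 at offsets 0–1.
U+05DE → 2-byte form D7 9E at offsets 2–3.
U+1F62D → 4-byte form F0 9F 98 AD at offsets 4–7.
U+D489A → 4-byte form F3 94 A2 9A at offsets 8–11.
U+0142 → 2-byte form C5 82 at offsets 12–13.
U+25E9 → 3-byte form E2 97 A9 at offsets 14–16.
U+1323A → 4-byte form F0 93 88 BA at offsets 17–20.
U+09B1 → 3-byte form E0 A6 B1 at offsets 21–23.
Offset 23 falls in char 8's range; it's byte 3 of E0 A6 B1 = 0xB1.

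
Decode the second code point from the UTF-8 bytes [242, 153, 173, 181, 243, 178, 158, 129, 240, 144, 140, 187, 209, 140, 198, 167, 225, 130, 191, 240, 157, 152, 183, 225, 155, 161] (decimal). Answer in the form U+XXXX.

U+F2781

Offset 0: leading byte 0xF2 = 11110010 → 4-byte char #1 = F2 99 AD B5.
Offset 4: leading byte 0xF3 = 11110011 → 4-byte char #2 = F3 B2 9E 81.
Leading byte 0xF3 = 11110011 matches 11110xxx → 4-byte sequence.
Byte 1: 0xF3 = 11110011, payload 011 (3 bits).
Byte 2: 0xB2 = 10110010 (10xxxxxx ✓), payload 110010.
Byte 3: 0x9E = 10011110 (10xxxxxx ✓), payload 011110.
Byte 4: 0x81 = 10000001 (10xxxxxx ✓), payload 000001.
Concatenate: 011110010011110000001 = 0xF2781 (21 bits → U+F2781).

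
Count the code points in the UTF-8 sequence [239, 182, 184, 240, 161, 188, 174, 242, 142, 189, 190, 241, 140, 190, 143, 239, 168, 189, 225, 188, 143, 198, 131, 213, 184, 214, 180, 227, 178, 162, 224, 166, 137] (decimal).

11

Byte at offset 0: 0xEF = 11101111 → 3-byte char (#1). Advance 3.
Byte at offset 3: 0xF0 = 11110000 → 4-byte char (#2). Advance 4.
Byte at offset 7: 0xF2 = 11110010 → 4-byte char (#3). Advance 4.
Byte at offset 11: 0xF1 = 11110001 → 4-byte char (#4). Advance 4.
Byte at offset 15: 0xEF = 11101111 → 3-byte char (#5). Advance 3.
Byte at offset 18: 0xE1 = 11100001 → 3-byte char (#6). Advance 3.
Byte at offset 21: 0xC6 = 11000110 → 2-byte char (#7). Advance 2.
Byte at offset 23: 0xD5 = 11010101 → 2-byte char (#8). Advance 2.
Byte at offset 25: 0xD6 = 11010110 → 2-byte char (#9). Advance 2.
Byte at offset 27: 0xE3 = 11100011 → 3-byte char (#10). Advance 3.
Byte at offset 30: 0xE0 = 11100000 → 3-byte char (#11). Advance 3.
Reached end at offset 33 after 11 code points.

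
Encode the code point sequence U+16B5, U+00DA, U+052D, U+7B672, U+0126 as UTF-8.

E1 9A B5 C3 9A D4 AD F1 BB 99 B2 C4 A6

U+16B5: 3-byte form → E1 9A B5.
U+00DA: 2-byte form → C3 9A.
U+052D: 2-byte form → D4 AD.
U+7B672: 4-byte form → F1 BB 99 B2.
U+0126: 2-byte form → C4 A6.
Concatenated (13 bytes): E1 9A B5 C3 9A D4 AD F1 BB 99 B2 C4 A6.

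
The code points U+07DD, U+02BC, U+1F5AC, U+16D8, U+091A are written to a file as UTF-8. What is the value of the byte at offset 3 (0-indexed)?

0xBC

U+07DD → 2-byte form DF 9D at offsets 0–1.
U+02BC → 2-byte form CA BC at offsets 2–3.
Offset 3 falls in char 2's range; it's byte 2 of CA BC = 0xBC.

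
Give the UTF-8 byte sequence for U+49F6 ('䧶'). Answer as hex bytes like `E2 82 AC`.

U+49F6 = 0x49F6 = 18934 decimal. In range U+0800–U+FFFF → 3-byte form: 1110xxxx 10xxxxxx 10xxxxxx.
Binary (16 bits): 0100100111110110.
Split 4+6+6: 0100 | 100111 | 110110.
Byte 1: 11100100 = 0xE4.
Byte 2: 10100111 = 0xA7.
Byte 3: 10110110 = 0xB6.

E4 A7 B6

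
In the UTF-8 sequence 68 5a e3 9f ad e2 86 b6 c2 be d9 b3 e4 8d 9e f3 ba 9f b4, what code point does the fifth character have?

Offset 0: leading byte 0x68 = 01101000 → 1-byte char #1 = 68.
Offset 1: leading byte 0x5A = 01011010 → 1-byte char #2 = 5A.
Offset 2: leading byte 0xE3 = 11100011 → 3-byte char #3 = E3 9F AD.
Offset 5: leading byte 0xE2 = 11100010 → 3-byte char #4 = E2 86 B6.
Offset 8: leading byte 0xC2 = 11000010 → 2-byte char #5 = C2 BE.
Leading byte 0xC2 = 11000010 matches 110xxxxx → 2-byte sequence.
Byte 1: 0xC2 = 11000010, payload 00010 (5 bits).
Byte 2: 0xBE = 10111110 (10xxxxxx ✓), payload 111110.
Concatenate: 00010111110 = 0xBE (11 bits → U+00BE).

U+00BE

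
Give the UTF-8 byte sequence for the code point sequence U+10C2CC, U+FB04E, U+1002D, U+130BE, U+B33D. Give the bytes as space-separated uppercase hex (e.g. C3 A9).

F4 8C 8B 8C F3 BB 81 8E F0 90 80 AD F0 93 82 BE EB 8C BD

U+10C2CC: 4-byte form → F4 8C 8B 8C.
U+FB04E: 4-byte form → F3 BB 81 8E.
U+1002D: 4-byte form → F0 90 80 AD.
U+130BE: 4-byte form → F0 93 82 BE.
U+B33D: 3-byte form → EB 8C BD.
Concatenated (19 bytes): F4 8C 8B 8C F3 BB 81 8E F0 90 80 AD F0 93 82 BE EB 8C BD.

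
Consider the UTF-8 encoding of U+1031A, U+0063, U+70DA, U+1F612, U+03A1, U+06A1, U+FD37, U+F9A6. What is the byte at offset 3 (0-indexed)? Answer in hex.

U+1031A → 4-byte form F0 90 8C 9A at offsets 0–3.
Offset 3 falls in char 1's range; it's byte 4 of F0 90 8C 9A = 0x9A.

0x9A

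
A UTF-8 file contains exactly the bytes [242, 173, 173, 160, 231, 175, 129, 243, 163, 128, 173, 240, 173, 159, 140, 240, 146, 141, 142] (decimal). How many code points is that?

Byte at offset 0: 0xF2 = 11110010 → 4-byte char (#1). Advance 4.
Byte at offset 4: 0xE7 = 11100111 → 3-byte char (#2). Advance 3.
Byte at offset 7: 0xF3 = 11110011 → 4-byte char (#3). Advance 4.
Byte at offset 11: 0xF0 = 11110000 → 4-byte char (#4). Advance 4.
Byte at offset 15: 0xF0 = 11110000 → 4-byte char (#5). Advance 4.
Reached end at offset 19 after 5 code points.

5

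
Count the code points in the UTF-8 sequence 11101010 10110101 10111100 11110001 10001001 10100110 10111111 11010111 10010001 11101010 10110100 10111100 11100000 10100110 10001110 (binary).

5

Byte at offset 0: 0xEA = 11101010 → 3-byte char (#1). Advance 3.
Byte at offset 3: 0xF1 = 11110001 → 4-byte char (#2). Advance 4.
Byte at offset 7: 0xD7 = 11010111 → 2-byte char (#3). Advance 2.
Byte at offset 9: 0xEA = 11101010 → 3-byte char (#4). Advance 3.
Byte at offset 12: 0xE0 = 11100000 → 3-byte char (#5). Advance 3.
Reached end at offset 15 after 5 code points.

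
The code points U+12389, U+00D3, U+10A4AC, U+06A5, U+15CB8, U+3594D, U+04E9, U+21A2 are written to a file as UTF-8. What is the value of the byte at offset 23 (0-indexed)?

0x86

U+12389 → 4-byte form F0 92 8E 89 at offsets 0–3.
U+00D3 → 2-byte form C3 93 at offsets 4–5.
U+10A4AC → 4-byte form F4 8A 92 AC at offsets 6–9.
U+06A5 → 2-byte form DA A5 at offsets 10–11.
U+15CB8 → 4-byte form F0 95 B2 B8 at offsets 12–15.
U+3594D → 4-byte form F0 B5 A5 8D at offsets 16–19.
U+04E9 → 2-byte form D3 A9 at offsets 20–21.
U+21A2 → 3-byte form E2 86 A2 at offsets 22–24.
Offset 23 falls in char 8's range; it's byte 2 of E2 86 A2 = 0x86.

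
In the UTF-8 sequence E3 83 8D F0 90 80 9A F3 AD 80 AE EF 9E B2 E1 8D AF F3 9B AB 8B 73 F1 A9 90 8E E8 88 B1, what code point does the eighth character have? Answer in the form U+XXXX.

U+6940E

Offset 0: leading byte 0xE3 = 11100011 → 3-byte char #1 = E3 83 8D.
Offset 3: leading byte 0xF0 = 11110000 → 4-byte char #2 = F0 90 80 9A.
Offset 7: leading byte 0xF3 = 11110011 → 4-byte char #3 = F3 AD 80 AE.
Offset 11: leading byte 0xEF = 11101111 → 3-byte char #4 = EF 9E B2.
Offset 14: leading byte 0xE1 = 11100001 → 3-byte char #5 = E1 8D AF.
Offset 17: leading byte 0xF3 = 11110011 → 4-byte char #6 = F3 9B AB 8B.
Offset 21: leading byte 0x73 = 01110011 → 1-byte char #7 = 73.
Offset 22: leading byte 0xF1 = 11110001 → 4-byte char #8 = F1 A9 90 8E.
Leading byte 0xF1 = 11110001 matches 11110xxx → 4-byte sequence.
Byte 1: 0xF1 = 11110001, payload 001 (3 bits).
Byte 2: 0xA9 = 10101001 (10xxxxxx ✓), payload 101001.
Byte 3: 0x90 = 10010000 (10xxxxxx ✓), payload 010000.
Byte 4: 0x8E = 10001110 (10xxxxxx ✓), payload 001110.
Concatenate: 001101001010000001110 = 0x6940E (21 bits → U+6940E).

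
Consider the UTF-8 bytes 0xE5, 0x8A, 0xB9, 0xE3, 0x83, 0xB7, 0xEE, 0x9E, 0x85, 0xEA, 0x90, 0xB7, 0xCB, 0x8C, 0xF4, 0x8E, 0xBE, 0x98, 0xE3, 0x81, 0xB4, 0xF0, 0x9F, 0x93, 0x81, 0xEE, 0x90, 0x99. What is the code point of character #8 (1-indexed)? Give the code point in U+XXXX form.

U+1F4C1

Offset 0: leading byte 0xE5 = 11100101 → 3-byte char #1 = E5 8A B9.
Offset 3: leading byte 0xE3 = 11100011 → 3-byte char #2 = E3 83 B7.
Offset 6: leading byte 0xEE = 11101110 → 3-byte char #3 = EE 9E 85.
Offset 9: leading byte 0xEA = 11101010 → 3-byte char #4 = EA 90 B7.
Offset 12: leading byte 0xCB = 11001011 → 2-byte char #5 = CB 8C.
Offset 14: leading byte 0xF4 = 11110100 → 4-byte char #6 = F4 8E BE 98.
Offset 18: leading byte 0xE3 = 11100011 → 3-byte char #7 = E3 81 B4.
Offset 21: leading byte 0xF0 = 11110000 → 4-byte char #8 = F0 9F 93 81.
Leading byte 0xF0 = 11110000 matches 11110xxx → 4-byte sequence.
Byte 1: 0xF0 = 11110000, payload 000 (3 bits).
Byte 2: 0x9F = 10011111 (10xxxxxx ✓), payload 011111.
Byte 3: 0x93 = 10010011 (10xxxxxx ✓), payload 010011.
Byte 4: 0x81 = 10000001 (10xxxxxx ✓), payload 000001.
Concatenate: 000011111010011000001 = 0x1F4C1 (21 bits → U+1F4C1).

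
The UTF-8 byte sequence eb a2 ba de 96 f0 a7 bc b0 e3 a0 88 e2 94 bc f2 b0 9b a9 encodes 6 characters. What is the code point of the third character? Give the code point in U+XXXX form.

U+27F30

Offset 0: leading byte 0xEB = 11101011 → 3-byte char #1 = EB A2 BA.
Offset 3: leading byte 0xDE = 11011110 → 2-byte char #2 = DE 96.
Offset 5: leading byte 0xF0 = 11110000 → 4-byte char #3 = F0 A7 BC B0.
Leading byte 0xF0 = 11110000 matches 11110xxx → 4-byte sequence.
Byte 1: 0xF0 = 11110000, payload 000 (3 bits).
Byte 2: 0xA7 = 10100111 (10xxxxxx ✓), payload 100111.
Byte 3: 0xBC = 10111100 (10xxxxxx ✓), payload 111100.
Byte 4: 0xB0 = 10110000 (10xxxxxx ✓), payload 110000.
Concatenate: 000100111111100110000 = 0x27F30 (21 bits → U+27F30).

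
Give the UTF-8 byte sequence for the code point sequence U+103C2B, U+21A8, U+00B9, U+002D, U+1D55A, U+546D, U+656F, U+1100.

U+103C2B: 4-byte form → F4 83 B0 AB.
U+21A8: 3-byte form → E2 86 A8.
U+00B9: 2-byte form → C2 B9.
U+002D: 1-byte form → 2D.
U+1D55A: 4-byte form → F0 9D 95 9A.
U+546D: 3-byte form → E5 91 AD.
U+656F: 3-byte form → E6 95 AF.
U+1100: 3-byte form → E1 84 80.
Concatenated (23 bytes): F4 83 B0 AB E2 86 A8 C2 B9 2D F0 9D 95 9A E5 91 AD E6 95 AF E1 84 80.

F4 83 B0 AB E2 86 A8 C2 B9 2D F0 9D 95 9A E5 91 AD E6 95 AF E1 84 80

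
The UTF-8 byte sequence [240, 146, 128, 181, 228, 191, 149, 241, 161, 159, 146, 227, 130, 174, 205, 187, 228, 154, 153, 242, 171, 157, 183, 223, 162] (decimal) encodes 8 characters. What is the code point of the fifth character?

Offset 0: leading byte 0xF0 = 11110000 → 4-byte char #1 = F0 92 80 B5.
Offset 4: leading byte 0xE4 = 11100100 → 3-byte char #2 = E4 BF 95.
Offset 7: leading byte 0xF1 = 11110001 → 4-byte char #3 = F1 A1 9F 92.
Offset 11: leading byte 0xE3 = 11100011 → 3-byte char #4 = E3 82 AE.
Offset 14: leading byte 0xCD = 11001101 → 2-byte char #5 = CD BB.
Leading byte 0xCD = 11001101 matches 110xxxxx → 2-byte sequence.
Byte 1: 0xCD = 11001101, payload 01101 (5 bits).
Byte 2: 0xBB = 10111011 (10xxxxxx ✓), payload 111011.
Concatenate: 01101111011 = 0x37B (11 bits → U+037B).

U+037B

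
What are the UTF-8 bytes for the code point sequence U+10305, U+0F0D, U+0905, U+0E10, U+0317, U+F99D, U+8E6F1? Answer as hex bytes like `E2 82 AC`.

U+10305: 4-byte form → F0 90 8C 85.
U+0F0D: 3-byte form → E0 BC 8D.
U+0905: 3-byte form → E0 A4 85.
U+0E10: 3-byte form → E0 B8 90.
U+0317: 2-byte form → CC 97.
U+F99D: 3-byte form → EF A6 9D.
U+8E6F1: 4-byte form → F2 8E 9B B1.
Concatenated (22 bytes): F0 90 8C 85 E0 BC 8D E0 A4 85 E0 B8 90 CC 97 EF A6 9D F2 8E 9B B1.

F0 90 8C 85 E0 BC 8D E0 A4 85 E0 B8 90 CC 97 EF A6 9D F2 8E 9B B1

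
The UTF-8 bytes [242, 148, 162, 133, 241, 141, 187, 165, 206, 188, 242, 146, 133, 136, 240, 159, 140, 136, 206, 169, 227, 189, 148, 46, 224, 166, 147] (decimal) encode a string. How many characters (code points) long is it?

Byte at offset 0: 0xF2 = 11110010 → 4-byte char (#1). Advance 4.
Byte at offset 4: 0xF1 = 11110001 → 4-byte char (#2). Advance 4.
Byte at offset 8: 0xCE = 11001110 → 2-byte char (#3). Advance 2.
Byte at offset 10: 0xF2 = 11110010 → 4-byte char (#4). Advance 4.
Byte at offset 14: 0xF0 = 11110000 → 4-byte char (#5). Advance 4.
Byte at offset 18: 0xCE = 11001110 → 2-byte char (#6). Advance 2.
Byte at offset 20: 0xE3 = 11100011 → 3-byte char (#7). Advance 3.
Byte at offset 23: 0x2E = 00101110 → 1-byte char (#8). Advance 1.
Byte at offset 24: 0xE0 = 11100000 → 3-byte char (#9). Advance 3.
Reached end at offset 27 after 9 code points.

9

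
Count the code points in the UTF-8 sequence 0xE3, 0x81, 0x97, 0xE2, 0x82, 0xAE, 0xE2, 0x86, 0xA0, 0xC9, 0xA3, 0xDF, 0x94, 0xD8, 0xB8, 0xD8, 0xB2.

7

Byte at offset 0: 0xE3 = 11100011 → 3-byte char (#1). Advance 3.
Byte at offset 3: 0xE2 = 11100010 → 3-byte char (#2). Advance 3.
Byte at offset 6: 0xE2 = 11100010 → 3-byte char (#3). Advance 3.
Byte at offset 9: 0xC9 = 11001001 → 2-byte char (#4). Advance 2.
Byte at offset 11: 0xDF = 11011111 → 2-byte char (#5). Advance 2.
Byte at offset 13: 0xD8 = 11011000 → 2-byte char (#6). Advance 2.
Byte at offset 15: 0xD8 = 11011000 → 2-byte char (#7). Advance 2.
Reached end at offset 17 after 7 code points.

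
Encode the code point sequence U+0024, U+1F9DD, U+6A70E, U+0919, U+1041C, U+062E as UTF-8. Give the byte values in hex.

U+0024: 1-byte form → 24.
U+1F9DD: 4-byte form → F0 9F A7 9D.
U+6A70E: 4-byte form → F1 AA 9C 8E.
U+0919: 3-byte form → E0 A4 99.
U+1041C: 4-byte form → F0 90 90 9C.
U+062E: 2-byte form → D8 AE.
Concatenated (18 bytes): 24 F0 9F A7 9D F1 AA 9C 8E E0 A4 99 F0 90 90 9C D8 AE.

24 F0 9F A7 9D F1 AA 9C 8E E0 A4 99 F0 90 90 9C D8 AE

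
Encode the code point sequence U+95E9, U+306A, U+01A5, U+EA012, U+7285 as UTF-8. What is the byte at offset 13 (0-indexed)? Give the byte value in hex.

0x8A

U+95E9 → 3-byte form E9 97 A9 at offsets 0–2.
U+306A → 3-byte form E3 81 AA at offsets 3–5.
U+01A5 → 2-byte form C6 A5 at offsets 6–7.
U+EA012 → 4-byte form F3 AA 80 92 at offsets 8–11.
U+7285 → 3-byte form E7 8A 85 at offsets 12–14.
Offset 13 falls in char 5's range; it's byte 2 of E7 8A 85 = 0x8A.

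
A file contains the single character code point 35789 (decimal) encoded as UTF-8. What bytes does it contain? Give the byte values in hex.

E8 AF 8D

U+8BCD = 0x8BCD = 35789 decimal. In range U+0800–U+FFFF → 3-byte form: 1110xxxx 10xxxxxx 10xxxxxx.
Binary (16 bits): 1000101111001101.
Split 4+6+6: 1000 | 101111 | 001101.
Byte 1: 11101000 = 0xE8.
Byte 2: 10101111 = 0xAF.
Byte 3: 10001101 = 0x8D.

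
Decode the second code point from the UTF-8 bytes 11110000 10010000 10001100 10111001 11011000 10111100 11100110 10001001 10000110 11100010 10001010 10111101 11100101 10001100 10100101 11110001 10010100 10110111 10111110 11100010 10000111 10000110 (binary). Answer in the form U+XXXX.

U+063C

Offset 0: leading byte 0xF0 = 11110000 → 4-byte char #1 = F0 90 8C B9.
Offset 4: leading byte 0xD8 = 11011000 → 2-byte char #2 = D8 BC.
Leading byte 0xD8 = 11011000 matches 110xxxxx → 2-byte sequence.
Byte 1: 0xD8 = 11011000, payload 11000 (5 bits).
Byte 2: 0xBC = 10111100 (10xxxxxx ✓), payload 111100.
Concatenate: 11000111100 = 0x63C (11 bits → U+063C).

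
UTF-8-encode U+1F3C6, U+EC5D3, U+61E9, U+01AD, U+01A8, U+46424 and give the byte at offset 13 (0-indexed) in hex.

U+1F3C6 → 4-byte form F0 9F 8F 86 at offsets 0–3.
U+EC5D3 → 4-byte form F3 AC 97 93 at offsets 4–7.
U+61E9 → 3-byte form E6 87 A9 at offsets 8–10.
U+01AD → 2-byte form C6 AD at offsets 11–12.
U+01A8 → 2-byte form C6 A8 at offsets 13–14.
Offset 13 falls in char 5's range; it's byte 1 of C6 A8 = 0xC6.

0xC6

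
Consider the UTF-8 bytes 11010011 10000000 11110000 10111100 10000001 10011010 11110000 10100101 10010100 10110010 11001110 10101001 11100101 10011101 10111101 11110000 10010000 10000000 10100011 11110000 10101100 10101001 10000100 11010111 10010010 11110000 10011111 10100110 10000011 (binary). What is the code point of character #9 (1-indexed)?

U+1F983

Offset 0: leading byte 0xD3 = 11010011 → 2-byte char #1 = D3 80.
Offset 2: leading byte 0xF0 = 11110000 → 4-byte char #2 = F0 BC 81 9A.
Offset 6: leading byte 0xF0 = 11110000 → 4-byte char #3 = F0 A5 94 B2.
Offset 10: leading byte 0xCE = 11001110 → 2-byte char #4 = CE A9.
Offset 12: leading byte 0xE5 = 11100101 → 3-byte char #5 = E5 9D BD.
Offset 15: leading byte 0xF0 = 11110000 → 4-byte char #6 = F0 90 80 A3.
Offset 19: leading byte 0xF0 = 11110000 → 4-byte char #7 = F0 AC A9 84.
Offset 23: leading byte 0xD7 = 11010111 → 2-byte char #8 = D7 92.
Offset 25: leading byte 0xF0 = 11110000 → 4-byte char #9 = F0 9F A6 83.
Leading byte 0xF0 = 11110000 matches 11110xxx → 4-byte sequence.
Byte 1: 0xF0 = 11110000, payload 000 (3 bits).
Byte 2: 0x9F = 10011111 (10xxxxxx ✓), payload 011111.
Byte 3: 0xA6 = 10100110 (10xxxxxx ✓), payload 100110.
Byte 4: 0x83 = 10000011 (10xxxxxx ✓), payload 000011.
Concatenate: 000011111100110000011 = 0x1F983 (21 bits → U+1F983).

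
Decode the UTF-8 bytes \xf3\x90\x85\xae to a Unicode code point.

Leading byte 0xF3 = 11110011 matches 11110xxx → 4-byte sequence.
Byte 1: 0xF3 = 11110011, payload 011 (3 bits).
Byte 2: 0x90 = 10010000 (10xxxxxx ✓), payload 010000.
Byte 3: 0x85 = 10000101 (10xxxxxx ✓), payload 000101.
Byte 4: 0xAE = 10101110 (10xxxxxx ✓), payload 101110.
Concatenate: 011010000000101101110 = 0xD016E (21 bits → U+D016E).

U+D016E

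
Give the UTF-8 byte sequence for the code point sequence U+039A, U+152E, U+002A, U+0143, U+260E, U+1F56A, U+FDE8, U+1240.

U+039A: 2-byte form → CE 9A.
U+152E: 3-byte form → E1 94 AE.
U+002A: 1-byte form → 2A.
U+0143: 2-byte form → C5 83.
U+260E: 3-byte form → E2 98 8E.
U+1F56A: 4-byte form → F0 9F 95 AA.
U+FDE8: 3-byte form → EF B7 A8.
U+1240: 3-byte form → E1 89 80.
Concatenated (21 bytes): CE 9A E1 94 AE 2A C5 83 E2 98 8E F0 9F 95 AA EF B7 A8 E1 89 80.

CE 9A E1 94 AE 2A C5 83 E2 98 8E F0 9F 95 AA EF B7 A8 E1 89 80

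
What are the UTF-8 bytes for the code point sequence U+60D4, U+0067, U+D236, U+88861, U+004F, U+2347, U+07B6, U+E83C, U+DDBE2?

U+60D4: 3-byte form → E6 83 94.
U+0067: 1-byte form → 67.
U+D236: 3-byte form → ED 88 B6.
U+88861: 4-byte form → F2 88 A1 A1.
U+004F: 1-byte form → 4F.
U+2347: 3-byte form → E2 8D 87.
U+07B6: 2-byte form → DE B6.
U+E83C: 3-byte form → EE A0 BC.
U+DDBE2: 4-byte form → F3 9D AF A2.
Concatenated (24 bytes): E6 83 94 67 ED 88 B6 F2 88 A1 A1 4F E2 8D 87 DE B6 EE A0 BC F3 9D AF A2.

E6 83 94 67 ED 88 B6 F2 88 A1 A1 4F E2 8D 87 DE B6 EE A0 BC F3 9D AF A2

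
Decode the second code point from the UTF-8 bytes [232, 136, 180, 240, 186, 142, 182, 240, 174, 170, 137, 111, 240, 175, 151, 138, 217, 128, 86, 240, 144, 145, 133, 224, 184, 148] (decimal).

U+3A3B6

Offset 0: leading byte 0xE8 = 11101000 → 3-byte char #1 = E8 88 B4.
Offset 3: leading byte 0xF0 = 11110000 → 4-byte char #2 = F0 BA 8E B6.
Leading byte 0xF0 = 11110000 matches 11110xxx → 4-byte sequence.
Byte 1: 0xF0 = 11110000, payload 000 (3 bits).
Byte 2: 0xBA = 10111010 (10xxxxxx ✓), payload 111010.
Byte 3: 0x8E = 10001110 (10xxxxxx ✓), payload 001110.
Byte 4: 0xB6 = 10110110 (10xxxxxx ✓), payload 110110.
Concatenate: 000111010001110110110 = 0x3A3B6 (21 bits → U+3A3B6).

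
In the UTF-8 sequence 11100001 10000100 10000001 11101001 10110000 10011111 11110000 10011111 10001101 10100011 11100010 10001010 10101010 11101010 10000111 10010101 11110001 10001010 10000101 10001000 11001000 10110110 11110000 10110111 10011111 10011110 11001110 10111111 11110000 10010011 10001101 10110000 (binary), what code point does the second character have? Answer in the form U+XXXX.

U+9C1F

Offset 0: leading byte 0xE1 = 11100001 → 3-byte char #1 = E1 84 81.
Offset 3: leading byte 0xE9 = 11101001 → 3-byte char #2 = E9 B0 9F.
Leading byte 0xE9 = 11101001 matches 1110xxxx → 3-byte sequence.
Byte 1: 0xE9 = 11101001, payload 1001 (4 bits).
Byte 2: 0xB0 = 10110000 (10xxxxxx ✓), payload 110000.
Byte 3: 0x9F = 10011111 (10xxxxxx ✓), payload 011111.
Concatenate: 1001110000011111 = 0x9C1F (16 bits → U+9C1F).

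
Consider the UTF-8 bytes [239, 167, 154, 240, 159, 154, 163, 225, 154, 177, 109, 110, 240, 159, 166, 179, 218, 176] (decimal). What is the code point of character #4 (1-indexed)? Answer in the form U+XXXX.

U+006D

Offset 0: leading byte 0xEF = 11101111 → 3-byte char #1 = EF A7 9A.
Offset 3: leading byte 0xF0 = 11110000 → 4-byte char #2 = F0 9F 9A A3.
Offset 7: leading byte 0xE1 = 11100001 → 3-byte char #3 = E1 9A B1.
Offset 10: leading byte 0x6D = 01101101 → 1-byte char #4 = 6D.
Leading byte 0x6D = 01101101 matches 0xxxxxxx → 1-byte sequence.
Byte 1: 0x6D = 01101101, payload 1101101 (7 bits).
Concatenate: 1101101 = 0x6D (7 bits → U+006D).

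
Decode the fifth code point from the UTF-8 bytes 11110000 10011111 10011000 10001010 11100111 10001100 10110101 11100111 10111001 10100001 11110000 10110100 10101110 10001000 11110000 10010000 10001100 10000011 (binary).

U+10303

Offset 0: leading byte 0xF0 = 11110000 → 4-byte char #1 = F0 9F 98 8A.
Offset 4: leading byte 0xE7 = 11100111 → 3-byte char #2 = E7 8C B5.
Offset 7: leading byte 0xE7 = 11100111 → 3-byte char #3 = E7 B9 A1.
Offset 10: leading byte 0xF0 = 11110000 → 4-byte char #4 = F0 B4 AE 88.
Offset 14: leading byte 0xF0 = 11110000 → 4-byte char #5 = F0 90 8C 83.
Leading byte 0xF0 = 11110000 matches 11110xxx → 4-byte sequence.
Byte 1: 0xF0 = 11110000, payload 000 (3 bits).
Byte 2: 0x90 = 10010000 (10xxxxxx ✓), payload 010000.
Byte 3: 0x8C = 10001100 (10xxxxxx ✓), payload 001100.
Byte 4: 0x83 = 10000011 (10xxxxxx ✓), payload 000011.
Concatenate: 000010000001100000011 = 0x10303 (21 bits → U+10303).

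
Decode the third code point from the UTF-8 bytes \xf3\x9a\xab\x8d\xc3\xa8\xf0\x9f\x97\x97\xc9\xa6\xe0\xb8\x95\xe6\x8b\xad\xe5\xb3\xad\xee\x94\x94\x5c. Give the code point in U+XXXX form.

U+1F5D7

Offset 0: leading byte 0xF3 = 11110011 → 4-byte char #1 = F3 9A AB 8D.
Offset 4: leading byte 0xC3 = 11000011 → 2-byte char #2 = C3 A8.
Offset 6: leading byte 0xF0 = 11110000 → 4-byte char #3 = F0 9F 97 97.
Leading byte 0xF0 = 11110000 matches 11110xxx → 4-byte sequence.
Byte 1: 0xF0 = 11110000, payload 000 (3 bits).
Byte 2: 0x9F = 10011111 (10xxxxxx ✓), payload 011111.
Byte 3: 0x97 = 10010111 (10xxxxxx ✓), payload 010111.
Byte 4: 0x97 = 10010111 (10xxxxxx ✓), payload 010111.
Concatenate: 000011111010111010111 = 0x1F5D7 (21 bits → U+1F5D7).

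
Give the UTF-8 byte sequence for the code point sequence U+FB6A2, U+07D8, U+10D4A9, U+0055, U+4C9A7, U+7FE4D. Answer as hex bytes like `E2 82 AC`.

U+FB6A2: 4-byte form → F3 BB 9A A2.
U+07D8: 2-byte form → DF 98.
U+10D4A9: 4-byte form → F4 8D 92 A9.
U+0055: 1-byte form → 55.
U+4C9A7: 4-byte form → F1 8C A6 A7.
U+7FE4D: 4-byte form → F1 BF B9 8D.
Concatenated (19 bytes): F3 BB 9A A2 DF 98 F4 8D 92 A9 55 F1 8C A6 A7 F1 BF B9 8D.

F3 BB 9A A2 DF 98 F4 8D 92 A9 55 F1 8C A6 A7 F1 BF B9 8D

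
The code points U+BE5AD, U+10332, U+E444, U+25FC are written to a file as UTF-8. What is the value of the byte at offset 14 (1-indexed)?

0xBC

1-indexed offset 14 is 0-indexed offset 13.
U+BE5AD → 4-byte form F2 BE 96 AD at offsets 0–3.
U+10332 → 4-byte form F0 90 8C B2 at offsets 4–7.
U+E444 → 3-byte form EE 91 84 at offsets 8–10.
U+25FC → 3-byte form E2 97 BC at offsets 11–13.
Offset 13 falls in char 4's range; it's byte 3 of E2 97 BC = 0xBC.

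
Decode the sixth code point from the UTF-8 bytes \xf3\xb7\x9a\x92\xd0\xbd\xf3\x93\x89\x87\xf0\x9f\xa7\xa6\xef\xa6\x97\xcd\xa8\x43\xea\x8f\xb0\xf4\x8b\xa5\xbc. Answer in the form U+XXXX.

U+0368

Offset 0: leading byte 0xF3 = 11110011 → 4-byte char #1 = F3 B7 9A 92.
Offset 4: leading byte 0xD0 = 11010000 → 2-byte char #2 = D0 BD.
Offset 6: leading byte 0xF3 = 11110011 → 4-byte char #3 = F3 93 89 87.
Offset 10: leading byte 0xF0 = 11110000 → 4-byte char #4 = F0 9F A7 A6.
Offset 14: leading byte 0xEF = 11101111 → 3-byte char #5 = EF A6 97.
Offset 17: leading byte 0xCD = 11001101 → 2-byte char #6 = CD A8.
Leading byte 0xCD = 11001101 matches 110xxxxx → 2-byte sequence.
Byte 1: 0xCD = 11001101, payload 01101 (5 bits).
Byte 2: 0xA8 = 10101000 (10xxxxxx ✓), payload 101000.
Concatenate: 01101101000 = 0x368 (11 bits → U+0368).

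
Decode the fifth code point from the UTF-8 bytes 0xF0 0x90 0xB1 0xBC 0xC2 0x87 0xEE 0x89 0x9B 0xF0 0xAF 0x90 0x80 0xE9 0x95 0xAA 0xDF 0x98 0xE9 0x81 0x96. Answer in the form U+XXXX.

U+956A

Offset 0: leading byte 0xF0 = 11110000 → 4-byte char #1 = F0 90 B1 BC.
Offset 4: leading byte 0xC2 = 11000010 → 2-byte char #2 = C2 87.
Offset 6: leading byte 0xEE = 11101110 → 3-byte char #3 = EE 89 9B.
Offset 9: leading byte 0xF0 = 11110000 → 4-byte char #4 = F0 AF 90 80.
Offset 13: leading byte 0xE9 = 11101001 → 3-byte char #5 = E9 95 AA.
Leading byte 0xE9 = 11101001 matches 1110xxxx → 3-byte sequence.
Byte 1: 0xE9 = 11101001, payload 1001 (4 bits).
Byte 2: 0x95 = 10010101 (10xxxxxx ✓), payload 010101.
Byte 3: 0xAA = 10101010 (10xxxxxx ✓), payload 101010.
Concatenate: 1001010101101010 = 0x956A (16 bits → U+956A).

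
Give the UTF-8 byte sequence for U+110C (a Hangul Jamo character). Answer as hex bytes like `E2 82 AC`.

U+110C = 0x110C = 4364 decimal. In range U+0800–U+FFFF → 3-byte form: 1110xxxx 10xxxxxx 10xxxxxx.
Binary (16 bits): 0001000100001100.
Split 4+6+6: 0001 | 000100 | 001100.
Byte 1: 11100001 = 0xE1.
Byte 2: 10000100 = 0x84.
Byte 3: 10001100 = 0x8C.

E1 84 8C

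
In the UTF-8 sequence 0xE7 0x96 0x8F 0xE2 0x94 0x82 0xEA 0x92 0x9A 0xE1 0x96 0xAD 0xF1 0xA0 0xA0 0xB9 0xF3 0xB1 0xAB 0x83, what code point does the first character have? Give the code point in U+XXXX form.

U+758F

Offset 0: leading byte 0xE7 = 11100111 → 3-byte char #1 = E7 96 8F.
Leading byte 0xE7 = 11100111 matches 1110xxxx → 3-byte sequence.
Byte 1: 0xE7 = 11100111, payload 0111 (4 bits).
Byte 2: 0x96 = 10010110 (10xxxxxx ✓), payload 010110.
Byte 3: 0x8F = 10001111 (10xxxxxx ✓), payload 001111.
Concatenate: 0111010110001111 = 0x758F (16 bits → U+758F).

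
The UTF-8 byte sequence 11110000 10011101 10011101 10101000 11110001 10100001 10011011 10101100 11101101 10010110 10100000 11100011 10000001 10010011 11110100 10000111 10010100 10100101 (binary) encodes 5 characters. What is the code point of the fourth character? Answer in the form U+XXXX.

U+3053

Offset 0: leading byte 0xF0 = 11110000 → 4-byte char #1 = F0 9D 9D A8.
Offset 4: leading byte 0xF1 = 11110001 → 4-byte char #2 = F1 A1 9B AC.
Offset 8: leading byte 0xED = 11101101 → 3-byte char #3 = ED 96 A0.
Offset 11: leading byte 0xE3 = 11100011 → 3-byte char #4 = E3 81 93.
Leading byte 0xE3 = 11100011 matches 1110xxxx → 3-byte sequence.
Byte 1: 0xE3 = 11100011, payload 0011 (4 bits).
Byte 2: 0x81 = 10000001 (10xxxxxx ✓), payload 000001.
Byte 3: 0x93 = 10010011 (10xxxxxx ✓), payload 010011.
Concatenate: 0011000001010011 = 0x3053 (16 bits → U+3053).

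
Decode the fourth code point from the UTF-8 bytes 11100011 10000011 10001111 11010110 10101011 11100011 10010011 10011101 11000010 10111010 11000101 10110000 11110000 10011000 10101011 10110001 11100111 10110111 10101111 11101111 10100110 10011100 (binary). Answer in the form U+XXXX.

U+00BA

Offset 0: leading byte 0xE3 = 11100011 → 3-byte char #1 = E3 83 8F.
Offset 3: leading byte 0xD6 = 11010110 → 2-byte char #2 = D6 AB.
Offset 5: leading byte 0xE3 = 11100011 → 3-byte char #3 = E3 93 9D.
Offset 8: leading byte 0xC2 = 11000010 → 2-byte char #4 = C2 BA.
Leading byte 0xC2 = 11000010 matches 110xxxxx → 2-byte sequence.
Byte 1: 0xC2 = 11000010, payload 00010 (5 bits).
Byte 2: 0xBA = 10111010 (10xxxxxx ✓), payload 111010.
Concatenate: 00010111010 = 0xBA (11 bits → U+00BA).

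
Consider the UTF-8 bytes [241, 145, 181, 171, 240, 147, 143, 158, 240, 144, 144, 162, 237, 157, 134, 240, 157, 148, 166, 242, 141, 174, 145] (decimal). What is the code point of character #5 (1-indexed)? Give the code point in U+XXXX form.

Offset 0: leading byte 0xF1 = 11110001 → 4-byte char #1 = F1 91 B5 AB.
Offset 4: leading byte 0xF0 = 11110000 → 4-byte char #2 = F0 93 8F 9E.
Offset 8: leading byte 0xF0 = 11110000 → 4-byte char #3 = F0 90 90 A2.
Offset 12: leading byte 0xED = 11101101 → 3-byte char #4 = ED 9D 86.
Offset 15: leading byte 0xF0 = 11110000 → 4-byte char #5 = F0 9D 94 A6.
Leading byte 0xF0 = 11110000 matches 11110xxx → 4-byte sequence.
Byte 1: 0xF0 = 11110000, payload 000 (3 bits).
Byte 2: 0x9D = 10011101 (10xxxxxx ✓), payload 011101.
Byte 3: 0x94 = 10010100 (10xxxxxx ✓), payload 010100.
Byte 4: 0xA6 = 10100110 (10xxxxxx ✓), payload 100110.
Concatenate: 000011101010100100110 = 0x1D526 (21 bits → U+1D526).

U+1D526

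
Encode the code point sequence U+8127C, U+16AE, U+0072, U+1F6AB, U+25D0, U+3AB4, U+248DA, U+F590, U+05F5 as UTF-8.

F2 81 89 BC E1 9A AE 72 F0 9F 9A AB E2 97 90 E3 AA B4 F0 A4 A3 9A EF 96 90 D7 B5

U+8127C: 4-byte form → F2 81 89 BC.
U+16AE: 3-byte form → E1 9A AE.
U+0072: 1-byte form → 72.
U+1F6AB: 4-byte form → F0 9F 9A AB.
U+25D0: 3-byte form → E2 97 90.
U+3AB4: 3-byte form → E3 AA B4.
U+248DA: 4-byte form → F0 A4 A3 9A.
U+F590: 3-byte form → EF 96 90.
U+05F5: 2-byte form → D7 B5.
Concatenated (27 bytes): F2 81 89 BC E1 9A AE 72 F0 9F 9A AB E2 97 90 E3 AA B4 F0 A4 A3 9A EF 96 90 D7 B5.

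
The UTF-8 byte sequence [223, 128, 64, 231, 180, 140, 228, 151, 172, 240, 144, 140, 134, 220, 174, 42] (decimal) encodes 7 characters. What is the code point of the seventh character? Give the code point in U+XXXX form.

Offset 0: leading byte 0xDF = 11011111 → 2-byte char #1 = DF 80.
Offset 2: leading byte 0x40 = 01000000 → 1-byte char #2 = 40.
Offset 3: leading byte 0xE7 = 11100111 → 3-byte char #3 = E7 B4 8C.
Offset 6: leading byte 0xE4 = 11100100 → 3-byte char #4 = E4 97 AC.
Offset 9: leading byte 0xF0 = 11110000 → 4-byte char #5 = F0 90 8C 86.
Offset 13: leading byte 0xDC = 11011100 → 2-byte char #6 = DC AE.
Offset 15: leading byte 0x2A = 00101010 → 1-byte char #7 = 2A.
Leading byte 0x2A = 00101010 matches 0xxxxxxx → 1-byte sequence.
Byte 1: 0x2A = 00101010, payload 0101010 (7 bits).
Concatenate: 0101010 = 0x2A (7 bits → U+002A).

U+002A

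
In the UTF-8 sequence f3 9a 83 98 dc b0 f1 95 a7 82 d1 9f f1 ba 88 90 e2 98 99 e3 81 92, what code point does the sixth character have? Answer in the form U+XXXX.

U+2619

Offset 0: leading byte 0xF3 = 11110011 → 4-byte char #1 = F3 9A 83 98.
Offset 4: leading byte 0xDC = 11011100 → 2-byte char #2 = DC B0.
Offset 6: leading byte 0xF1 = 11110001 → 4-byte char #3 = F1 95 A7 82.
Offset 10: leading byte 0xD1 = 11010001 → 2-byte char #4 = D1 9F.
Offset 12: leading byte 0xF1 = 11110001 → 4-byte char #5 = F1 BA 88 90.
Offset 16: leading byte 0xE2 = 11100010 → 3-byte char #6 = E2 98 99.
Leading byte 0xE2 = 11100010 matches 1110xxxx → 3-byte sequence.
Byte 1: 0xE2 = 11100010, payload 0010 (4 bits).
Byte 2: 0x98 = 10011000 (10xxxxxx ✓), payload 011000.
Byte 3: 0x99 = 10011001 (10xxxxxx ✓), payload 011001.
Concatenate: 0010011000011001 = 0x2619 (16 bits → U+2619).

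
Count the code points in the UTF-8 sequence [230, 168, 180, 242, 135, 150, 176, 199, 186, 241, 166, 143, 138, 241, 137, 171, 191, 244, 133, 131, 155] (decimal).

Byte at offset 0: 0xE6 = 11100110 → 3-byte char (#1). Advance 3.
Byte at offset 3: 0xF2 = 11110010 → 4-byte char (#2). Advance 4.
Byte at offset 7: 0xC7 = 11000111 → 2-byte char (#3). Advance 2.
Byte at offset 9: 0xF1 = 11110001 → 4-byte char (#4). Advance 4.
Byte at offset 13: 0xF1 = 11110001 → 4-byte char (#5). Advance 4.
Byte at offset 17: 0xF4 = 11110100 → 4-byte char (#6). Advance 4.
Reached end at offset 21 after 6 code points.

6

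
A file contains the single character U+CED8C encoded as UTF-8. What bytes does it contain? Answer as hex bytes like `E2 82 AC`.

U+CED8C = 0xCED8C = 847244 decimal. In range U+10000–U+10FFFF → 4-byte form: 11110xxx 10xxxxxx 10xxxxxx 10xxxxxx.
Binary (21 bits): 011001110110110001100.
Split 3+6+6+6: 011 | 001110 | 110110 | 001100.
Byte 1: 11110011 = 0xF3.
Byte 2: 10001110 = 0x8E.
Byte 3: 10110110 = 0xB6.
Byte 4: 10001100 = 0x8C.

F3 8E B6 8C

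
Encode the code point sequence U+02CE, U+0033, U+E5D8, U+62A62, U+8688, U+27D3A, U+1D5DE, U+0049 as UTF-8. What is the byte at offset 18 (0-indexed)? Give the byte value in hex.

0x9D

U+02CE → 2-byte form CB 8E at offsets 0–1.
U+0033 → 1-byte form 33 at offsets 2–2.
U+E5D8 → 3-byte form EE 97 98 at offsets 3–5.
U+62A62 → 4-byte form F1 A2 A9 A2 at offsets 6–9.
U+8688 → 3-byte form E8 9A 88 at offsets 10–12.
U+27D3A → 4-byte form F0 A7 B4 BA at offsets 13–16.
U+1D5DE → 4-byte form F0 9D 97 9E at offsets 17–20.
Offset 18 falls in char 7's range; it's byte 2 of F0 9D 97 9E = 0x9D.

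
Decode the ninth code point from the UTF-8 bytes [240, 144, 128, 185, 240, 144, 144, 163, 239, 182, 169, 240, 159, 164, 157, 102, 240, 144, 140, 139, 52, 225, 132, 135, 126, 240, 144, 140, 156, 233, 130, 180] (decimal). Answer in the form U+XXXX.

U+007E

Offset 0: leading byte 0xF0 = 11110000 → 4-byte char #1 = F0 90 80 B9.
Offset 4: leading byte 0xF0 = 11110000 → 4-byte char #2 = F0 90 90 A3.
Offset 8: leading byte 0xEF = 11101111 → 3-byte char #3 = EF B6 A9.
Offset 11: leading byte 0xF0 = 11110000 → 4-byte char #4 = F0 9F A4 9D.
Offset 15: leading byte 0x66 = 01100110 → 1-byte char #5 = 66.
Offset 16: leading byte 0xF0 = 11110000 → 4-byte char #6 = F0 90 8C 8B.
Offset 20: leading byte 0x34 = 00110100 → 1-byte char #7 = 34.
Offset 21: leading byte 0xE1 = 11100001 → 3-byte char #8 = E1 84 87.
Offset 24: leading byte 0x7E = 01111110 → 1-byte char #9 = 7E.
Leading byte 0x7E = 01111110 matches 0xxxxxxx → 1-byte sequence.
Byte 1: 0x7E = 01111110, payload 1111110 (7 bits).
Concatenate: 1111110 = 0x7E (7 bits → U+007E).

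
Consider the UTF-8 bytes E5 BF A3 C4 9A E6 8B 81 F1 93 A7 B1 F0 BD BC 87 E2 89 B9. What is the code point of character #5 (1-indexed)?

Offset 0: leading byte 0xE5 = 11100101 → 3-byte char #1 = E5 BF A3.
Offset 3: leading byte 0xC4 = 11000100 → 2-byte char #2 = C4 9A.
Offset 5: leading byte 0xE6 = 11100110 → 3-byte char #3 = E6 8B 81.
Offset 8: leading byte 0xF1 = 11110001 → 4-byte char #4 = F1 93 A7 B1.
Offset 12: leading byte 0xF0 = 11110000 → 4-byte char #5 = F0 BD BC 87.
Leading byte 0xF0 = 11110000 matches 11110xxx → 4-byte sequence.
Byte 1: 0xF0 = 11110000, payload 000 (3 bits).
Byte 2: 0xBD = 10111101 (10xxxxxx ✓), payload 111101.
Byte 3: 0xBC = 10111100 (10xxxxxx ✓), payload 111100.
Byte 4: 0x87 = 10000111 (10xxxxxx ✓), payload 000111.
Concatenate: 000111101111100000111 = 0x3DF07 (21 bits → U+3DF07).

U+3DF07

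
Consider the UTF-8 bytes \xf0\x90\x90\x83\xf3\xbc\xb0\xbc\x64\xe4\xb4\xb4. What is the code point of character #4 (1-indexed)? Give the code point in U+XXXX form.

Offset 0: leading byte 0xF0 = 11110000 → 4-byte char #1 = F0 90 90 83.
Offset 4: leading byte 0xF3 = 11110011 → 4-byte char #2 = F3 BC B0 BC.
Offset 8: leading byte 0x64 = 01100100 → 1-byte char #3 = 64.
Offset 9: leading byte 0xE4 = 11100100 → 3-byte char #4 = E4 B4 B4.
Leading byte 0xE4 = 11100100 matches 1110xxxx → 3-byte sequence.
Byte 1: 0xE4 = 11100100, payload 0100 (4 bits).
Byte 2: 0xB4 = 10110100 (10xxxxxx ✓), payload 110100.
Byte 3: 0xB4 = 10110100 (10xxxxxx ✓), payload 110100.
Concatenate: 0100110100110100 = 0x4D34 (16 bits → U+4D34).

U+4D34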